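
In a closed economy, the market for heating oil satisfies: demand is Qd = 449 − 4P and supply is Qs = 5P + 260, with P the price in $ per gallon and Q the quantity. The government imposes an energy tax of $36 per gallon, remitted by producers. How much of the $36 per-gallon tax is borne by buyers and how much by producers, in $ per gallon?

Buyers bear $20 per gallon; producers bear $16 per gallon.

Before the tax: set 449 − 4P = 5P + 260 → P* = $21, Q* = 365.
With the tax collected from producers, supply shifts: Qs = 5(P − 36) + 260.
Solving gives Q = 285 with buyers paying $41 and producers receiving $5 (the $36 wedge).
Burden on buyers: $20; on producers: $16. (They sum to $36.)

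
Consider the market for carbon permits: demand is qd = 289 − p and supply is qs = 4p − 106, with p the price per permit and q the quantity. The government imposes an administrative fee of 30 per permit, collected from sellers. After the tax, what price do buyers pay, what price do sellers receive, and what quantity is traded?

Without the tax, 289 − p = 4p − 106 gives 5p = 395, so p* = 79 and q* = 210.
With the tax collected from sellers, supply shifts: qs = 4(p − 30) − 106.
Solving gives q = 186 with buyers paying 103 and sellers receiving 73 (the 30 wedge).
The less price-elastic side of the market bears the larger share of a per-unit tax.

Buyers pay 103; sellers receive 73; quantity = 186.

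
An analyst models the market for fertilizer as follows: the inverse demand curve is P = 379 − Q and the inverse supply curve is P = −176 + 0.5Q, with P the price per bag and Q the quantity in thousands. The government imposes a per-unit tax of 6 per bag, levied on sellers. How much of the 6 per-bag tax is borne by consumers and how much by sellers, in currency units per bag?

Consumers bear 4 per bag; sellers bear 2 per bag.

Rewrite in direct form: Qd = 379 − P and Qs = 2P + 352.
Without the tax, 379 − P = 2P + 352 gives 3P = 27, so P* = 9 and Q* = 370.
With the tax collected from sellers, supply shifts: Qs = 2(P − 6) + 352.
Solving gives Q = 366 with consumers paying 13 and sellers receiving 7 (the 6 wedge).
Burden on consumers: 4; on sellers: 2. (They sum to 6.)
The less price-elastic side of the market bears the larger share of a per-unit tax.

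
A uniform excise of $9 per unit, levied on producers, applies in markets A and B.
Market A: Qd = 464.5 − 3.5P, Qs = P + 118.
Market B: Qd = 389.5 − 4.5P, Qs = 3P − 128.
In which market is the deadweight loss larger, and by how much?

Market B, by $41.4.

Market A: pre-tax P* = $77, Q* = 195; post-tax Q = 188; deadweight loss = $31.5.
Market B: pre-tax P* = $69, Q* = 79; post-tax Q = 62.8; deadweight loss = $72.9.
Difference: $31.5 vs $72.9 → market B is larger by $41.4.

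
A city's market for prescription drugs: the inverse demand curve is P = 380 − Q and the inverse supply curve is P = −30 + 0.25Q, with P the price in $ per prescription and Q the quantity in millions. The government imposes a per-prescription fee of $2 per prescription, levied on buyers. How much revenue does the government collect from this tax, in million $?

Tax revenue = $652.8 million.

Rewrite in direct form: Qd = 380 − P and Qs = 4P + 120.
Before the tax: set 380 − P = 4P + 120 → P* = $52, Q* = 328.
With the tax collected from buyers, demand (in seller-price terms) shifts: Qd = 380 − (P + 2).
New equilibrium: buyers pay $53.6, producers receive $51.6, Q = 326.4. (Wedge: Pb − Ps = 2.)
Revenue = t · Q = 2 · 326.4 = $652.8.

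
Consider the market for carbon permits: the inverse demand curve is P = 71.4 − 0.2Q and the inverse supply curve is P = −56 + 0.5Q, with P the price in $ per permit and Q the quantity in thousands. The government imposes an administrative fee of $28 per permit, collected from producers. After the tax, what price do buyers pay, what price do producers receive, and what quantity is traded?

Inverting to Q(P) form: Qd = 357 − 5P; Qs = 2P + 112.
Before the tax: set 357 − 5P = 2P + 112 → P* = $35, Q* = 182.
With the tax collected from producers, supply shifts: Qs = 2(P − 28) + 112.
New equilibrium: buyers pay $43, producers receive $15, Q = 142. (Wedge: Pb − Ps = 28.)

Buyers pay $43; producers receive $15; quantity = 142.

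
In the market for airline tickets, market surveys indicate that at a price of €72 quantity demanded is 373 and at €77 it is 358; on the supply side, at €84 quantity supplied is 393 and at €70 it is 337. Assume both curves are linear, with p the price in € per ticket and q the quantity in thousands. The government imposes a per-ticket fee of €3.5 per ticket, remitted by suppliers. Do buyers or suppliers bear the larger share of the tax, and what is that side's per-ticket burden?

Demand slope: (358 − 373)/(77 − 72) = -3, so qd = 589 − 3p.
Supply slope: (337 − 393)/(70 − 84) = 4, so qs = 4p + 57.
Without the tax, 589 − 3p = 4p + 57 gives 7p = 532, so p* = €76 and q* = 361.
With the tax collected from suppliers, supply shifts: qs = 4(p − 3.5) + 57.
Solving gives q = 355 with buyers paying €78 and suppliers receiving €74.5 (the €3.5 wedge).
Per-ticket burden: buyers €2, suppliers €1.5.
Buyers take the larger share because demand is less price-elastic here (demand slope 3 vs supply slope 4).
The less price-elastic side of the market bears the larger share of a per-unit tax.

Buyers bear the larger share: €2 per ticket.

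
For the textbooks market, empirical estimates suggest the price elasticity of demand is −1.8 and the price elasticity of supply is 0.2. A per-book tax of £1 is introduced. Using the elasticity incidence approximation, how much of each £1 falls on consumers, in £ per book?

Incidence ratio: consumers' share ≈ εs / (εs + |εd|) = 0.2 / (0.2 + 1.8) = 0.1.
So consumers bear ≈ 0.1 × £1 = £0.1; producers bear £0.9.

Consumers bear ≈ £0.1 per book.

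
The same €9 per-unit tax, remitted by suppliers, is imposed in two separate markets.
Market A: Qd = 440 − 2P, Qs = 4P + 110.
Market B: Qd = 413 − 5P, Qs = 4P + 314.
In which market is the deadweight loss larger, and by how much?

Market B, by €36.

Market A: pre-tax P* = €55, Q* = 330; post-tax Q = 318; deadweight loss = €54.
Market B: pre-tax P* = €11, Q* = 358; post-tax Q = 338; deadweight loss = €90.
Difference: €54 vs €90 → market B is larger by €36.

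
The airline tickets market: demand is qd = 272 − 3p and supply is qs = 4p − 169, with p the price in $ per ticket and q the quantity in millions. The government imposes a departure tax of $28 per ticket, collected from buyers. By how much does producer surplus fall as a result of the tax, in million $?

Before the tax: set 272 − 3p = 4p − 169 → p* = $63, q* = 83.
With the tax collected from buyers, demand (in seller-price terms) shifts: qd = 272 − 3(p + 28).
Solving gives q = 35 with buyers paying $79 and suppliers receiving $51 (the $28 wedge).
ΔPS is the trapezoid between Q = 35 and Q = 83 of height $12: ½ · (83 + 35) · 12 = $708.

Producer surplus falls by $708 million.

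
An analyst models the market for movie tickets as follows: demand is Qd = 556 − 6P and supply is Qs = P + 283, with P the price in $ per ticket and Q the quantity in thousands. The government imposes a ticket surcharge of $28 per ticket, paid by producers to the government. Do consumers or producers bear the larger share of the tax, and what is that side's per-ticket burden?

Without the tax, 556 − 6P = P + 283 gives 7P = 273, so P* = $39 and Q* = 322.
With the tax collected from producers, supply shifts: Qs = (P − 28) + 283.
New equilibrium: consumers pay $43, producers receive $15, Q = 298. (Wedge: Pb − Ps = 28.)
Per-ticket burden: consumers $4, producers $24.
Producers take the larger share because supply is less price-elastic here (demand slope 6 vs supply slope 1).
The less price-elastic side of the market bears the larger share of a per-unit tax.

Producers bear the larger share: $24 per ticket.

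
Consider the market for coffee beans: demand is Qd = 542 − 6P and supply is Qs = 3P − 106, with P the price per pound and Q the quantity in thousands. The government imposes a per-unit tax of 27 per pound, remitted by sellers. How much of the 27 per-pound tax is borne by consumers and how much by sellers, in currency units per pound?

Consumers bear 9 per pound; sellers bear 18 per pound.

Without the tax, 542 − 6P = 3P − 106 gives 9P = 648, so P* = 72 and Q* = 110.
With the tax collected from sellers, supply shifts: Qs = 3(P − 27) − 106.
Solving gives Q = 56 with consumers paying 81 and sellers receiving 54 (the 27 wedge).
Burden on consumers: 9; on sellers: 18. (They sum to 27.)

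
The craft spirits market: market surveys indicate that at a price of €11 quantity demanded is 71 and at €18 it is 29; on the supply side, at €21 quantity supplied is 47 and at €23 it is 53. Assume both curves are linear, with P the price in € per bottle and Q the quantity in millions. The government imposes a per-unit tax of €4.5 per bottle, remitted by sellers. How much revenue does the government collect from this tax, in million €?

Tax revenue = €117 million.

Demand slope: (29 − 71)/(18 − 11) = -6, so Qd = 137 − 6P.
Supply slope: (53 − 47)/(23 − 21) = 3, so Qs = 3P − 16.
Without the tax, 137 − 6P = 3P − 16 gives 9P = 153, so P* = €17 and Q* = 35.
With the tax collected from sellers, supply shifts: Qs = 3(P − 4.5) − 16.
New equilibrium: buyers pay €18.5, sellers receive €14, Q = 26. (Wedge: Pb − Ps = 4.5.)
Revenue = t · Q = 4.5 · 26 = €117.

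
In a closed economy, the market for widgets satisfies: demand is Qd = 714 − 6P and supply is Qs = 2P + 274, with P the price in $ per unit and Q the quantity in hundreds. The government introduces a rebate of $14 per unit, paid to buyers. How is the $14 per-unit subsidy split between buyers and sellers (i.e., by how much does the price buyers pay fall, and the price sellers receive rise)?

Buyers gain $3.5 per unit; sellers gain $10.5 per unit.

Without the subsidy, 714 − 6P = 2P + 274 gives 8P = 440, so P* = $55 and Q* = 384.
With a per-unit subsidy paid to buyers, each effectively pays P − 14, so demand becomes Qd = 714 − 6(P − 14).
Solving gives Q = 405 with buyers paying $51.5 and sellers receiving $65.5 (the $14 wedge).
Gain to buyers: $3.5; to sellers: $10.5. (They sum to $14.)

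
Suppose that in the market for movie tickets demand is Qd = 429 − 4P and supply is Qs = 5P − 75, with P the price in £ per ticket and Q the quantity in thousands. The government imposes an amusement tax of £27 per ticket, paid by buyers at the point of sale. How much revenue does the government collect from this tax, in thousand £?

Tax revenue = £3915 thousand.

Before the tax: set 429 − 4P = 5P − 75 → P* = £56, Q* = 205.
With the tax collected from buyers, demand (in seller-price terms) shifts: Qd = 429 − 4(P + 27).
Solving gives Q = 145 with buyers paying £71 and sellers receiving £44 (the £27 wedge).
Revenue = t · Q = 27 · 145 = £3915.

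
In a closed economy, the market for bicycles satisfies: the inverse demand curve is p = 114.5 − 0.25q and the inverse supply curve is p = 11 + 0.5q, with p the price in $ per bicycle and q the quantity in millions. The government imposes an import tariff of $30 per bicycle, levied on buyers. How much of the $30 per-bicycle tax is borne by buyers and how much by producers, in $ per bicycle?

Buyers bear $10 per bicycle; producers bear $20 per bicycle.

Inverting to q(p) form: qd = 458 − 4p; qs = 2p − 22.
Without the tax, 458 − 4p = 2p − 22 gives 6p = 480, so p* = $80 and q* = 138.
With the tax collected from buyers, demand (in seller-price terms) shifts: qd = 458 − 4(p + 30).
Solving gives q = 98 with buyers paying $90 and producers receiving $60 (the $30 wedge).
Burden on buyers: $10; on producers: $20. (They sum to $30.)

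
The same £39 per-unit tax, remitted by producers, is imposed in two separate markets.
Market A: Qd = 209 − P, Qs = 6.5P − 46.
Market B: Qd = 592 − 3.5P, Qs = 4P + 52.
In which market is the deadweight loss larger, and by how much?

Market A: pre-tax P* = £34, Q* = 175; post-tax Q = 141.2; deadweight loss = £659.1.
Market B: pre-tax P* = £72, Q* = 340; post-tax Q = 267.2; deadweight loss = £1419.6.
Difference: £659.1 vs £1419.6 → market B is larger by £760.5.

Market B, by £760.5.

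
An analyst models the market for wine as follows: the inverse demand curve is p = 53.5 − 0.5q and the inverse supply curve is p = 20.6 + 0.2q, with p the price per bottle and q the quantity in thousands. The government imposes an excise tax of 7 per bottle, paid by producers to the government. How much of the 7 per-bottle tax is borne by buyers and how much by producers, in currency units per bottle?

Buyers bear 5 per bottle; producers bear 2 per bottle.

Rewrite in direct form: qd = 107 − 2p and qs = 5p − 103.
Without the tax, 107 − 2p = 5p − 103 gives 7p = 210, so p* = 30 and q* = 47.
With the tax collected from producers, supply shifts: qs = 5(p − 7) − 103.
New equilibrium: buyers pay 35, producers receive 28, q = 37. (Wedge: pb − ps = 7.)
Burden on buyers: 5; on producers: 2. (They sum to 7.)
The less price-elastic side of the market bears the larger share of a per-unit tax.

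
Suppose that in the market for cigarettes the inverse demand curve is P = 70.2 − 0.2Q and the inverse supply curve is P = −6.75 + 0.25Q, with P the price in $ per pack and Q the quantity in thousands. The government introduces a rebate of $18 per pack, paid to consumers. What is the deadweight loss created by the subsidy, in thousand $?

Deadweight loss = $360 thousand.

Rewrite in direct form: Qd = 351 − 5P and Qs = 4P + 27.
Before the subsidy: set 351 − 5P = 4P + 27 → P* = $36, Q* = 171.
With a per-unit subsidy paid to consumers, each effectively pays P − 18, so demand becomes Qd = 351 − 5(P − 18).
New equilibrium: consumers pay $28, sellers receive $46, Q = 211. (Wedge: Pb − Ps = −18.)
Quantity rises by |ΔQ| = |171 − 211| = 40.
DWL = ½ · t · |ΔQ| = ½ · 18 · 40 = $360.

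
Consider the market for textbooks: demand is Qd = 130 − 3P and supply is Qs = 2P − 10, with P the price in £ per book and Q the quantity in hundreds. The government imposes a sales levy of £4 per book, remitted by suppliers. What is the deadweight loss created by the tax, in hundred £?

Before the tax: set 130 − 3P = 2P − 10 → P* = £28, Q* = 46.
With the tax collected from suppliers, supply shifts: Qs = 2(P − 4) − 10.
Solving gives Q = 41.2 with consumers paying £29.6 and suppliers receiving £25.6 (the £4 wedge).
Quantity falls by |ΔQ| = |46 − 41.2| = 4.8.
DWL = ½ · t · |ΔQ| = ½ · 4 · 4.8 = £9.6.

Deadweight loss = £9.6 hundred.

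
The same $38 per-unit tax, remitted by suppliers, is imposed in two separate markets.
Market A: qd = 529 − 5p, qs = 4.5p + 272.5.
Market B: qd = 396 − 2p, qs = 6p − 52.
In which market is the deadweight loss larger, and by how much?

Market A, by $627.

Market A: pre-tax p* = $27, q* = 394; post-tax q = 304; deadweight loss = $1710.
Market B: pre-tax p* = $56, q* = 284; post-tax q = 227; deadweight loss = $1083.
Difference: $1710 vs $1083 → market A is larger by $627.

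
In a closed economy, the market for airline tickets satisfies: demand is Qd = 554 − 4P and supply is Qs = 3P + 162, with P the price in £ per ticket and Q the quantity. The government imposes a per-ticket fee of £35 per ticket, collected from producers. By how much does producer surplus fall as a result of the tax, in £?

Before the tax: set 554 − 4P = 3P + 162 → P* = £56, Q* = 330.
With the tax collected from producers, supply shifts: Qs = 3(P − 35) + 162.
New equilibrium: buyers pay £71, producers receive £36, Q = 270. (Wedge: Pb − Ps = 35.)
ΔPS is the trapezoid between Q = 270 and Q = 330 of height £20: ½ · (330 + 270) · 20 = £6000.

Producer surplus falls by £6000.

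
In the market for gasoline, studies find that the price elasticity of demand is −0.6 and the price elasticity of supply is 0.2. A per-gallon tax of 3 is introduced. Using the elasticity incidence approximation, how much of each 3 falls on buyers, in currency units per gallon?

Incidence ratio: buyers' share ≈ εs / (εs + |εd|) = 0.2 / (0.2 + 0.6) = 0.25.
So buyers bear ≈ 0.25 × 3 = 0.75; suppliers bear 2.25.

Buyers bear ≈ 0.75 per gallon.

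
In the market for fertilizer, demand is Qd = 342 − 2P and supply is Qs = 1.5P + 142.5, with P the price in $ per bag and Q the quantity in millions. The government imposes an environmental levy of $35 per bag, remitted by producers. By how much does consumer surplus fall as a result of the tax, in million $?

Consumer surplus falls by $3195 million.

Before the tax: set 342 − 2P = 1.5P + 142.5 → P* = $57, Q* = 228.
With the tax collected from producers, supply shifts: Qs = 1.5(P − 35) + 142.5.
New equilibrium: buyers pay $72, producers receive $37, Q = 198. (Wedge: Pb − Ps = 35.)
ΔCS is the trapezoid between Q = 198 and Q = 228 of height $15: ½ · (228 + 198) · 15 = $3195.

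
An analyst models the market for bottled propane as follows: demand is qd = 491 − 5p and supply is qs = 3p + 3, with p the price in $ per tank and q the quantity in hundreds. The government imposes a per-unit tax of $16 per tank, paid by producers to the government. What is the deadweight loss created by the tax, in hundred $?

Deadweight loss = $240 hundred.

Without the tax, 491 − 5p = 3p + 3 gives 8p = 488, so p* = $61 and q* = 186.
With the tax collected from producers, supply shifts: qs = 3(p − 16) + 3.
New equilibrium: buyers pay $67, producers receive $51, q = 156. (Wedge: pb − ps = 16.)
Quantity falls by |ΔQ| = |186 − 156| = 30.
DWL = ½ · t · |ΔQ| = ½ · 16 · 30 = $240.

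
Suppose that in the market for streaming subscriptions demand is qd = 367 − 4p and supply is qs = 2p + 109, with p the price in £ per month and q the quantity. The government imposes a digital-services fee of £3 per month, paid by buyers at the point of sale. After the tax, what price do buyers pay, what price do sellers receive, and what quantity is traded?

Before the tax: set 367 − 4p = 2p + 109 → p* = £43, q* = 195.
With the tax collected from buyers, demand (in seller-price terms) shifts: qd = 367 − 4(p + 3).
Solving gives q = 191 with buyers paying £44 and sellers receiving £41 (the £3 wedge).

Buyers pay £44; sellers receive £41; quantity = 191.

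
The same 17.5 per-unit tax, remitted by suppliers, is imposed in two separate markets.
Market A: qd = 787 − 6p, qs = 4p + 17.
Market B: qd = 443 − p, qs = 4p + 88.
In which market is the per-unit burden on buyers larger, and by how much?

Market A: pre-tax p* = 77, q* = 325; post-tax q = 283; per-unit burden on buyers = 7.
Market B: pre-tax p* = 71, q* = 372; post-tax q = 358; per-unit burden on buyers = 14.
Difference: 7 vs 14 → market B is larger by 7.

Market B, by 7.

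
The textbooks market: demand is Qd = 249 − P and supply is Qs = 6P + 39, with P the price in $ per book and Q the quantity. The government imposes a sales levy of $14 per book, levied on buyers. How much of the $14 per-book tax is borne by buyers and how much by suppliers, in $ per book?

Buyers bear $12 per book; suppliers bear $2 per book.

Without the tax, 249 − P = 6P + 39 gives 7P = 210, so P* = $30 and Q* = 219.
With the tax collected from buyers, demand (in seller-price terms) shifts: Qd = 249 − (P + 14).
New equilibrium: buyers pay $42, suppliers receive $28, Q = 207. (Wedge: Pb − Ps = 14.)
Burden on buyers: $12; on suppliers: $2. (They sum to $14.)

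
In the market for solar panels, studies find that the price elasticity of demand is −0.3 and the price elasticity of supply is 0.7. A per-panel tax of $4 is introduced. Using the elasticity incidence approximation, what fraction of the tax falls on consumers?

Consumers' share ≈ 0.7.

Incidence ratio: consumers' share ≈ εs / (εs + |εd|) = 0.7 / (0.7 + 0.3) = 0.7.
Supply is the more elastic side, so consumers bear the larger share.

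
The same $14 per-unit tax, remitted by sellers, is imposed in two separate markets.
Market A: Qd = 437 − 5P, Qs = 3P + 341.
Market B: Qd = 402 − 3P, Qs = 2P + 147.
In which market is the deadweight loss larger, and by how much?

Market A: pre-tax P* = $12, Q* = 377; post-tax Q = 350.75; deadweight loss = $183.75.
Market B: pre-tax P* = $51, Q* = 249; post-tax Q = 232.2; deadweight loss = $117.6.
Difference: $183.75 vs $117.6 → market A is larger by $66.15.

Market A, by $66.15.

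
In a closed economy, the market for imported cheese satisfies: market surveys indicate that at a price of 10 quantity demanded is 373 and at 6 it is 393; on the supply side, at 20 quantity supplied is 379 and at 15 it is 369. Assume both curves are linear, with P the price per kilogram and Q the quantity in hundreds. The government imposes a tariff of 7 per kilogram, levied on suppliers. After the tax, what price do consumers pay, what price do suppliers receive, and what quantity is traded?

Demand slope: (393 − 373)/(6 − 10) = -5, so Qd = 423 − 5P.
Supply slope: (369 − 379)/(15 − 20) = 2, so Qs = 2P + 339.
Without the tax, 423 − 5P = 2P + 339 gives 7P = 84, so P* = 12 and Q* = 363.
With the tax collected from suppliers, supply shifts: Qs = 2(P − 7) + 339.
New equilibrium: consumers pay 14, suppliers receive 7, Q = 353. (Wedge: Pb − Ps = 7.)
The less price-elastic side of the market bears the larger share of a per-unit tax.

Consumers pay 14; suppliers receive 7; quantity = 353.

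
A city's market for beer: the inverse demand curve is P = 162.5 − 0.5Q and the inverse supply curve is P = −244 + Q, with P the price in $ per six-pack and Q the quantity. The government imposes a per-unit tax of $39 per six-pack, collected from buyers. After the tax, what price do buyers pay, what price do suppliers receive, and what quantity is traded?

Buyers pay $40; suppliers receive $1; quantity = 245.

Rewrite in direct form: Qd = 325 − 2P and Qs = P + 244.
Without the tax, 325 − 2P = P + 244 gives 3P = 81, so P* = $27 and Q* = 271.
With the tax collected from buyers, demand (in seller-price terms) shifts: Qd = 325 − 2(P + 39).
New equilibrium: buyers pay $40, suppliers receive $1, Q = 245. (Wedge: Pb − Ps = 39.)
The less price-elastic side of the market bears the larger share of a per-unit tax.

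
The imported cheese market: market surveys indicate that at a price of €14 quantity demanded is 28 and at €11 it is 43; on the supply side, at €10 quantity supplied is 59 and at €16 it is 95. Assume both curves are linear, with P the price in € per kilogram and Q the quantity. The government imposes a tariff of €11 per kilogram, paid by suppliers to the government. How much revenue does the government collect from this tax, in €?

Demand slope: (43 − 28)/(11 − 14) = -5, so Qd = 98 − 5P.
Supply slope: (95 − 59)/(16 − 10) = 6, so Qs = 6P − 1.
Without the tax, 98 − 5P = 6P − 1 gives 11P = 99, so P* = €9 and Q* = 53.
With the tax collected from suppliers, supply shifts: Qs = 6(P − 11) − 1.
Solving gives Q = 23 with buyers paying €15 and suppliers receiving €4 (the €11 wedge).
Revenue = t · Q = 11 · 23 = €253.

Tax revenue = €253.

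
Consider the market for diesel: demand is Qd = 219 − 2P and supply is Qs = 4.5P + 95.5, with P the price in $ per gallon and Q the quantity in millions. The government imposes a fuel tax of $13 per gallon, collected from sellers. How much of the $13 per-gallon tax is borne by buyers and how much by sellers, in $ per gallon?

Without the tax, 219 − 2P = 4.5P + 95.5 gives 6.5P = 123.5, so P* = $19 and Q* = 181.
With the tax collected from sellers, supply shifts: Qs = 4.5(P − 13) + 95.5.
New equilibrium: buyers pay $28, sellers receive $15, Q = 163. (Wedge: Pb − Ps = 13.)
Burden on buyers: $9; on sellers: $4. (They sum to $13.)
The less price-elastic side of the market bears the larger share of a per-unit tax.

Buyers bear $9 per gallon; sellers bear $4 per gallon.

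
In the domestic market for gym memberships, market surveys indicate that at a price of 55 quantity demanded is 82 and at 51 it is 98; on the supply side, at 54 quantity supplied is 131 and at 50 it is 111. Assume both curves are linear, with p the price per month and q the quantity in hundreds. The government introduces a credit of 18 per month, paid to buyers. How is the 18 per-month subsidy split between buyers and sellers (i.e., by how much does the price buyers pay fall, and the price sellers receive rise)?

Buyers gain 10 per month; sellers gain 8 per month.

Demand slope: (98 − 82)/(51 − 55) = -4, so qd = 302 − 4p.
Supply slope: (111 − 131)/(50 − 54) = 5, so qs = 5p − 139.
Without the subsidy, 302 − 4p = 5p − 139 gives 9p = 441, so p* = 49 and q* = 106.
With a per-unit subsidy paid to buyers, each effectively pays p − 18, so demand becomes qd = 302 − 4(p − 18).
New equilibrium: buyers pay 39, sellers receive 57, q = 146. (Wedge: pb − ps = −18.)
Gain to buyers: 10; to sellers: 8. (They sum to 18.)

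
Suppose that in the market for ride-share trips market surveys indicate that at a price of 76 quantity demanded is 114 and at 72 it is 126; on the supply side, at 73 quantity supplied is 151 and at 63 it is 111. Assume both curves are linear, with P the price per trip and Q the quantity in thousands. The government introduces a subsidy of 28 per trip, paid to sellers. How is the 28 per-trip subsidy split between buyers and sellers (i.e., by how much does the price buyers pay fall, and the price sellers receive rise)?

Demand slope: (126 − 114)/(72 − 76) = -3, so Qd = 342 − 3P.
Supply slope: (111 − 151)/(63 − 73) = 4, so Qs = 4P − 141.
Before the subsidy: set 342 − 3P = 4P − 141 → P* = 69, Q* = 135.
With a per-unit subsidy paid to sellers, each receives P + 28 per unit sold, so supply becomes Qs = 4(P + 28) − 141.
Solving gives Q = 183 with buyers paying 53 and sellers receiving 81 (the 28 wedge).
Gain to buyers: 16; to sellers: 12. (They sum to 28.)

Buyers gain 16 per trip; sellers gain 12 per trip.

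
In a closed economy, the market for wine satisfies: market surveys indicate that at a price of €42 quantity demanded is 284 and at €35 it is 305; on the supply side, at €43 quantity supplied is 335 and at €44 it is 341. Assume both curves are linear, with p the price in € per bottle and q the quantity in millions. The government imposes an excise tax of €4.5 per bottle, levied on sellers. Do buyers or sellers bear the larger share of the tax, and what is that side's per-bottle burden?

Demand slope: (305 − 284)/(35 − 42) = -3, so qd = 410 − 3p.
Supply slope: (341 − 335)/(44 − 43) = 6, so qs = 6p + 77.
Without the tax, 410 − 3p = 6p + 77 gives 9p = 333, so p* = €37 and q* = 299.
With the tax collected from sellers, supply shifts: qs = 6(p − 4.5) + 77.
New equilibrium: buyers pay €40, sellers receive €35.5, q = 290. (Wedge: pb − ps = 4.5.)
Per-bottle burden: buyers €3, sellers €1.5.
Buyers take the larger share because demand is less price-elastic here (demand slope 3 vs supply slope 6).

Buyers bear the larger share: €3 per bottle.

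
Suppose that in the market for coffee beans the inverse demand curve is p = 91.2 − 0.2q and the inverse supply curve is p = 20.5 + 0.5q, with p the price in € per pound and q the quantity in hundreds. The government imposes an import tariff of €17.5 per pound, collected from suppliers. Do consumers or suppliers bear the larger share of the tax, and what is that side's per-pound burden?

Rewrite in direct form: qd = 456 − 5p and qs = 2p − 41.
Before the tax: set 456 − 5p = 2p − 41 → p* = €71, q* = 101.
With the tax collected from suppliers, supply shifts: qs = 2(p − 17.5) − 41.
Solving gives q = 76 with consumers paying €76 and suppliers receiving €58.5 (the €17.5 wedge).
Per-pound burden: consumers €5, suppliers €12.5.
Suppliers take the larger share because supply is less price-elastic here (demand slope 5 vs supply slope 2).
The less price-elastic side of the market bears the larger share of a per-unit tax.

Suppliers bear the larger share: €12.5 per pound.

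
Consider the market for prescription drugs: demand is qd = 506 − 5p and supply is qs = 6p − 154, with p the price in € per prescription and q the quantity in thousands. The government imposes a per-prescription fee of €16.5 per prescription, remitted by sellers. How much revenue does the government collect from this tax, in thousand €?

Tax revenue = €2656.5 thousand.

Without the tax, 506 − 5p = 6p − 154 gives 11p = 660, so p* = €60 and q* = 206.
With the tax collected from sellers, supply shifts: qs = 6(p − 16.5) − 154.
New equilibrium: buyers pay €69, sellers receive €52.5, q = 161. (Wedge: pb − ps = 16.5.)
Revenue = t · Q = 16.5 · 161 = €2656.5.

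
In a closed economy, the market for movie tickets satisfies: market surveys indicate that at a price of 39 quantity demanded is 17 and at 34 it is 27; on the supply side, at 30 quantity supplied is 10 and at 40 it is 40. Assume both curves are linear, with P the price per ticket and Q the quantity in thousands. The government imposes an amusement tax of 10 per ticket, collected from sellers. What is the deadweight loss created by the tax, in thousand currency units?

Deadweight loss = 60 thousand.

Demand slope: (27 − 17)/(34 − 39) = -2, so Qd = 95 − 2P.
Supply slope: (40 − 10)/(40 − 30) = 3, so Qs = 3P − 80.
Without the tax, 95 − 2P = 3P − 80 gives 5P = 175, so P* = 35 and Q* = 25.
With the tax collected from sellers, supply shifts: Qs = 3(P − 10) − 80.
New equilibrium: consumers pay 41, sellers receive 31, Q = 13. (Wedge: Pb − Ps = 10.)
Quantity falls by |ΔQ| = |25 − 13| = 12.
DWL = ½ · t · |ΔQ| = ½ · 10 · 12 = 60.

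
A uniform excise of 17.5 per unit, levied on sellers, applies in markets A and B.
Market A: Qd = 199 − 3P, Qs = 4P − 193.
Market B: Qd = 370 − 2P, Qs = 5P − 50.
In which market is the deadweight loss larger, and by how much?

Market A, by 43.75.

Market A: pre-tax P* = 56, Q* = 31; post-tax Q = 1; deadweight loss = 262.5.
Market B: pre-tax P* = 60, Q* = 250; post-tax Q = 225; deadweight loss = 218.75.
Difference: 262.5 vs 218.75 → market A is larger by 43.75.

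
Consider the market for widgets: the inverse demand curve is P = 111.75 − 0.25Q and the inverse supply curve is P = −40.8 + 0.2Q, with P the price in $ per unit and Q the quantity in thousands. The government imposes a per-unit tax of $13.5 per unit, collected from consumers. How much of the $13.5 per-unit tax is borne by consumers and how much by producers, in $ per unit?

Rewrite in direct form: Qd = 447 − 4P and Qs = 5P + 204.
Without the tax, 447 − 4P = 5P + 204 gives 9P = 243, so P* = $27 and Q* = 339.
With the tax collected from consumers, demand (in seller-price terms) shifts: Qd = 447 − 4(P + 13.5).
Solving gives Q = 309 with consumers paying $34.5 and producers receiving $21 (the $13.5 wedge).
Burden on consumers: $7.5; on producers: $6. (They sum to $13.5.)
The less price-elastic side of the market bears the larger share of a per-unit tax.

Consumers bear $7.5 per unit; producers bear $6 per unit.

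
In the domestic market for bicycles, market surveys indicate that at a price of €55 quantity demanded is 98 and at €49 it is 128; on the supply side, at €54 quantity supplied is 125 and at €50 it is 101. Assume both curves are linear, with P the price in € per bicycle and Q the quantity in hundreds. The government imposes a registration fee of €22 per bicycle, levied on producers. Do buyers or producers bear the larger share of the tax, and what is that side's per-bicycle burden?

Buyers bear the larger share: €12 per bicycle.

Demand slope: (128 − 98)/(49 − 55) = -5, so Qd = 373 − 5P.
Supply slope: (101 − 125)/(50 − 54) = 6, so Qs = 6P − 199.
Without the tax, 373 − 5P = 6P − 199 gives 11P = 572, so P* = €52 and Q* = 113.
With the tax collected from producers, supply shifts: Qs = 6(P − 22) − 199.
New equilibrium: buyers pay €64, producers receive €42, Q = 53. (Wedge: Pb − Ps = 22.)
Per-bicycle burden: buyers €12, producers €10.
Buyers take the larger share because demand is less price-elastic here (demand slope 5 vs supply slope 6).
The less price-elastic side of the market bears the larger share of a per-unit tax.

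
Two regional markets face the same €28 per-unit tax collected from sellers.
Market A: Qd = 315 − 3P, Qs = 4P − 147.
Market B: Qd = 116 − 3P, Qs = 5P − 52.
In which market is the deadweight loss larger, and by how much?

Market A: pre-tax P* = €66, Q* = 117; post-tax Q = 69; deadweight loss = €672.
Market B: pre-tax P* = €21, Q* = 53; post-tax Q = 0.5; deadweight loss = €735.
Difference: €672 vs €735 → market B is larger by €63.

Market B, by €63.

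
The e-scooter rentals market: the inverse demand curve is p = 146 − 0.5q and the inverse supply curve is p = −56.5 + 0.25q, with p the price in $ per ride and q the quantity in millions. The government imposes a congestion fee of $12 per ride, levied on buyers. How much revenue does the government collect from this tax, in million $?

Tax revenue = $3048 million.

Rewrite in direct form: qd = 292 − 2p and qs = 4p + 226.
Without the tax, 292 − 2p = 4p + 226 gives 6p = 66, so p* = $11 and q* = 270.
With the tax collected from buyers, demand (in seller-price terms) shifts: qd = 292 − 2(p + 12).
New equilibrium: buyers pay $19, sellers receive $7, q = 254. (Wedge: pb − ps = 12.)
Revenue = t · Q = 12 · 254 = $3048.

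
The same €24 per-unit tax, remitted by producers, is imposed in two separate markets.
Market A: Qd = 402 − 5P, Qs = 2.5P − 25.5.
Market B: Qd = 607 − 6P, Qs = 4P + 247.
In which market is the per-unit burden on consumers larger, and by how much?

Market B, by €1.6.

Market A: pre-tax P* = €57, Q* = 117; post-tax Q = 77; per-unit burden on consumers = €8.
Market B: pre-tax P* = €36, Q* = 391; post-tax Q = 333.4; per-unit burden on consumers = €9.6.
Difference: €8 vs €9.6 → market B is larger by €1.6.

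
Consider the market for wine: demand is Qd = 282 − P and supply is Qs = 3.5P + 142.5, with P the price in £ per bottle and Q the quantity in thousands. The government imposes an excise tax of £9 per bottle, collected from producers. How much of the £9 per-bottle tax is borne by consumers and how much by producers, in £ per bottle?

Consumers bear £7 per bottle; producers bear £2 per bottle.

Without the tax, 282 − P = 3.5P + 142.5 gives 4.5P = 139.5, so P* = £31 and Q* = 251.
With the tax collected from producers, supply shifts: Qs = 3.5(P − 9) + 142.5.
New equilibrium: consumers pay £38, producers receive £29, Q = 244. (Wedge: Pb − Ps = 9.)
Burden on consumers: £7; on producers: £2. (They sum to £9.)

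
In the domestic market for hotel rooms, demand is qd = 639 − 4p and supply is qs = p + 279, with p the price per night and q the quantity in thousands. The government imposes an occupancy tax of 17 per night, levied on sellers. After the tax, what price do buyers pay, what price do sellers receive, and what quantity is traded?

Buyers pay 75.4; sellers receive 58.4; quantity = 337.4.

Before the tax: set 639 − 4p = p + 279 → p* = 72, q* = 351.
With the tax collected from sellers, supply shifts: qs = (p − 17) + 279.
New equilibrium: buyers pay 75.4, sellers receive 58.4, q = 337.4. (Wedge: pb − ps = 17.)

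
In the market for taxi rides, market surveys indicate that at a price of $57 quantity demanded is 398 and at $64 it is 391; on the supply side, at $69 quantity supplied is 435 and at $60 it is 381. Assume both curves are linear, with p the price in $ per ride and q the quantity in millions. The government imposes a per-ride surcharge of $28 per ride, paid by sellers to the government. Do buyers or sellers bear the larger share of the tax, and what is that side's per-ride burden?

Demand slope: (391 − 398)/(64 − 57) = -1, so qd = 455 − p.
Supply slope: (381 − 435)/(60 − 69) = 6, so qs = 6p + 21.
Without the tax, 455 − p = 6p + 21 gives 7p = 434, so p* = $62 and q* = 393.
With the tax collected from sellers, supply shifts: qs = 6(p − 28) + 21.
New equilibrium: buyers pay $86, sellers receive $58, q = 369. (Wedge: pb − ps = 28.)
Per-ride burden: buyers $24, sellers $4.
Buyers take the larger share because demand is less price-elastic here (demand slope 1 vs supply slope 6).

Buyers bear the larger share: $24 per ride.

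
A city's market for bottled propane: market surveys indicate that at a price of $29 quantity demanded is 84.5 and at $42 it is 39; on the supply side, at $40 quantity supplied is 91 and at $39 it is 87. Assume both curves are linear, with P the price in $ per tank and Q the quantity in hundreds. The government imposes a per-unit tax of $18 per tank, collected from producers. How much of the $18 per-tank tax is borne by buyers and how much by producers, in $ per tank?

Buyers bear $9.6 per tank; producers bear $8.4 per tank.

Demand slope: (39 − 84.5)/(42 − 29) = -3.5, so Qd = 186 − 3.5P.
Supply slope: (87 − 91)/(39 − 40) = 4, so Qs = 4P − 69.
Before the tax: set 186 − 3.5P = 4P − 69 → P* = $34, Q* = 67.
With the tax collected from producers, supply shifts: Qs = 4(P − 18) − 69.
Solving gives Q = 33.4 with buyers paying $43.6 and producers receiving $25.6 (the $18 wedge).
Burden on buyers: $9.6; on producers: $8.4. (They sum to $18.)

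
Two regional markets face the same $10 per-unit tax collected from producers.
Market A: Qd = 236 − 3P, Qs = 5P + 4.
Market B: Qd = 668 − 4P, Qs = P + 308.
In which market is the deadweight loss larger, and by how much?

Market A, by $53.75.

Market A: pre-tax P* = $29, Q* = 149; post-tax Q = 130.25; deadweight loss = $93.75.
Market B: pre-tax P* = $72, Q* = 380; post-tax Q = 372; deadweight loss = $40.
Difference: $93.75 vs $40 → market A is larger by $53.75.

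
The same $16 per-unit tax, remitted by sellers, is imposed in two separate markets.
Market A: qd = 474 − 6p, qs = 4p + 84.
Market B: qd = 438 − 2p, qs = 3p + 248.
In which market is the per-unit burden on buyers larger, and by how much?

Market B, by $3.2.

Market A: pre-tax p* = $39, q* = 240; post-tax q = 201.6; per-unit burden on buyers = $6.4.
Market B: pre-tax p* = $38, q* = 362; post-tax q = 342.8; per-unit burden on buyers = $9.6.
Difference: $6.4 vs $9.6 → market B is larger by $3.2.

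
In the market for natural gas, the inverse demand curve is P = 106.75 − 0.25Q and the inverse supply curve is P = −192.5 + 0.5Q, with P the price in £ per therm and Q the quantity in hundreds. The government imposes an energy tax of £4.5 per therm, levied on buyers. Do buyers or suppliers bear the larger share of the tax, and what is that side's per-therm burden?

Suppliers bear the larger share: £3 per therm.

Inverting to Q(P) form: Qd = 427 − 4P; Qs = 2P + 385.
Before the tax: set 427 − 4P = 2P + 385 → P* = £7, Q* = 399.
With the tax collected from buyers, demand (in seller-price terms) shifts: Qd = 427 − 4(P + 4.5).
New equilibrium: buyers pay £8.5, suppliers receive £4, Q = 393. (Wedge: Pb − Ps = 4.5.)
Per-therm burden: buyers £1.5, suppliers £3.
Suppliers take the larger share because supply is less price-elastic here (demand slope 4 vs supply slope 2).
The less price-elastic side of the market bears the larger share of a per-unit tax.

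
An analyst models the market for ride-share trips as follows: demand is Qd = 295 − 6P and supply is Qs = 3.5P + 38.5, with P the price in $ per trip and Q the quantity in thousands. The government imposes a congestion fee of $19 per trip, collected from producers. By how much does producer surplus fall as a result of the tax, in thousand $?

Producer surplus falls by $1344 thousand.

Before the tax: set 295 − 6P = 3.5P + 38.5 → P* = $27, Q* = 133.
With the tax collected from producers, supply shifts: Qs = 3.5(P − 19) + 38.5.
New equilibrium: consumers pay $34, producers receive $15, Q = 91. (Wedge: Pb − Ps = 19.)
ΔPS is the trapezoid between Q = 91 and Q = 133 of height $12: ½ · (133 + 91) · 12 = $1344.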